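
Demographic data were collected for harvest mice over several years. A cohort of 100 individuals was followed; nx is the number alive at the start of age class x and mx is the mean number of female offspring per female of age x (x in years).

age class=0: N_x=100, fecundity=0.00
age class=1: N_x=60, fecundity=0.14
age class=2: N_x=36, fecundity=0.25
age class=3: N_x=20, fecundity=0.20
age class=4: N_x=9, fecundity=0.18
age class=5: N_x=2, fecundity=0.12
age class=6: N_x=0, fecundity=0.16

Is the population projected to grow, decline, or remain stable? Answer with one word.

lx = nx/n0 = nx/100: 1, 0.6, 0.36, 0.2, 0.09, 0.02, 0
R0 = Σ lx·mx = 0 + 0.084 + 0.09 + 0.04 + 0.0162 + 0.0024 + 0 = 0.2326
R0 < 1, so the population is declining.

declining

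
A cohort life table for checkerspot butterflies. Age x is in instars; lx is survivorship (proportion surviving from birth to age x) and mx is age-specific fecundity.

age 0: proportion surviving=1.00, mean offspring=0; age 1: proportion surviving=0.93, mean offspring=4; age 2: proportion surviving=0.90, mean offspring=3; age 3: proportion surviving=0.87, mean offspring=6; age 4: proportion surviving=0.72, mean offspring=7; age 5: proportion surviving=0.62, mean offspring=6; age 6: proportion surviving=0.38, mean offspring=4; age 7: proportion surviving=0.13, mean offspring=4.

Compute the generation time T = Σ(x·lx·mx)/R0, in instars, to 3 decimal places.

3.400

lx·mx: 0, 3.72, 2.7, 5.22, 5.04, 3.72, 1.52, 0.52 → R0 = 22.44
x·lx·mx: 0, 3.72, 5.4, 15.66, 20.16, 18.6, 9.12, 3.64 → Σ = 76.3
T = 76.3 / 22.44 = 3.400178… → 3.400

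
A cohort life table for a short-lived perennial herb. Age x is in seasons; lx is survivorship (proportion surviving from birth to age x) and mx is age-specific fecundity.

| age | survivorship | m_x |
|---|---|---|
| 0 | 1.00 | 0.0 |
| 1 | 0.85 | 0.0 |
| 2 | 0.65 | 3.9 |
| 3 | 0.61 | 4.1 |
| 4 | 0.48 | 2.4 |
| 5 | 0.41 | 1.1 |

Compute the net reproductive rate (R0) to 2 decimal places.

lx·mx by age: 0, 0, 2.535, 2.501, 1.152, 0.451
R0 = Σ lx·mx = 6.639 → 6.64

6.64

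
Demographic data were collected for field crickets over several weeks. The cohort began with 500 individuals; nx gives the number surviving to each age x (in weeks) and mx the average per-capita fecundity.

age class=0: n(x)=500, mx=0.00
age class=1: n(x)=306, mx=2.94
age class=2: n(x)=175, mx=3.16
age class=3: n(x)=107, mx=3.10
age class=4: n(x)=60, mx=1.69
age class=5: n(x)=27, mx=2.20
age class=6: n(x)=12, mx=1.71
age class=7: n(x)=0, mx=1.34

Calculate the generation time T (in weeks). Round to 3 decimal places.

lx = nx/n0 = nx/500: 1, 0.612, 0.35, 0.214, 0.12, 0.054, 0.024, 0
lx·mx: 0, 1.79928, 1.106, 0.6634, 0.2028, 0.1188, 0.04104, 0 → R0 = 3.93132
x·lx·mx: 0, 1.79928, 2.212, 1.9902, 0.8112, 0.594, 0.24624, 0 → Σ = 7.65292
T = 7.65292 / 3.93132 = 1.946654… → 1.947

1.947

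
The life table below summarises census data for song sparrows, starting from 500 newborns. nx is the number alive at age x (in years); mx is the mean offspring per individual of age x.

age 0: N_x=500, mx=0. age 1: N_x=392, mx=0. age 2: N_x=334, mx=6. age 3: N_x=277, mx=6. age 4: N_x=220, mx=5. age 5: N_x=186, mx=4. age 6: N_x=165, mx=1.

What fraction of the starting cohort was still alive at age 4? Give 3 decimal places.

l_4 = n_4/n_0 = 220/500 = 0.44 → 0.440

0.440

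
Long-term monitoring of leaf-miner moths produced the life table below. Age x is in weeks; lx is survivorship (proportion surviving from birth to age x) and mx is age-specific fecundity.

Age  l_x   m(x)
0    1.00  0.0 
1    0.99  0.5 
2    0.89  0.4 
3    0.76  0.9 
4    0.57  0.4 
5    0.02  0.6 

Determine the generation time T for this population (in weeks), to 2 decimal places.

lx·mx: 0, 0.495, 0.356, 0.684, 0.228, 0.012 → R0 = 1.775
x·lx·mx: 0, 0.495, 0.712, 2.052, 0.912, 0.06 → Σ = 4.231
T = 4.231 / 1.775 = 2.383662… → 2.38

2.38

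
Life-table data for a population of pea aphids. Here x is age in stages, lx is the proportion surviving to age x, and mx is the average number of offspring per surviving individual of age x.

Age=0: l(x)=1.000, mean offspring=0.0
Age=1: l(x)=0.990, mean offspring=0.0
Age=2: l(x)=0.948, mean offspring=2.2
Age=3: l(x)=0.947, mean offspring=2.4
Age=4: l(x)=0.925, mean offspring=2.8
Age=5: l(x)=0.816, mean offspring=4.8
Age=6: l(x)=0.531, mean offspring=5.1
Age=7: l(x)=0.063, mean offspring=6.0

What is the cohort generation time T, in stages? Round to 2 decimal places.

lx·mx: 0, 0, 2.0856, 2.2728, 2.59, 3.9168, 2.7081, 0.378 → R0 = 13.9513
x·lx·mx: 0, 0, 4.1712, 6.8184, 10.36, 19.584, 16.2486, 2.646 → Σ = 59.8282
T = 59.8282 / 13.9513 = 4.28836… → 4.29

4.29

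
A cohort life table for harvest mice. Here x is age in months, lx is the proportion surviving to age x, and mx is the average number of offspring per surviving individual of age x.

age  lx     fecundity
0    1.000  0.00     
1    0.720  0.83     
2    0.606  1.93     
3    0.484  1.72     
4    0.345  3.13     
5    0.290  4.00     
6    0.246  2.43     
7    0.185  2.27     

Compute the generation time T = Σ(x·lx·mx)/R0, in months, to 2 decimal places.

lx·mx: 0, 0.5976, 1.16958, 0.83248, 1.07985, 1.16, 0.59778, 0.41995 → R0 = 5.85724
x·lx·mx: 0, 0.5976, 2.33916, 2.49744, 4.3194, 5.8, 3.58668, 2.93965 → Σ = 22.07993
T = 22.07993 / 5.85724 = 3.769682… → 3.77

3.77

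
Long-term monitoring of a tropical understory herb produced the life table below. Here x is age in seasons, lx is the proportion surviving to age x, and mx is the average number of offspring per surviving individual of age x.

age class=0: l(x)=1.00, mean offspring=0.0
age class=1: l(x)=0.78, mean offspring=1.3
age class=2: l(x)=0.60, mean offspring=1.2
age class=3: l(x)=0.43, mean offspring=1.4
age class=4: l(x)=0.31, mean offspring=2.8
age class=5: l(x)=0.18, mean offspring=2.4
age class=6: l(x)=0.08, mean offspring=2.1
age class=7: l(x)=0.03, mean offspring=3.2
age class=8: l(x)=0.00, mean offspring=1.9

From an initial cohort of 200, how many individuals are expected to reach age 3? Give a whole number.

86

Expected survivors = N0 · l_3 = 200 × 0.43 = 86 → 86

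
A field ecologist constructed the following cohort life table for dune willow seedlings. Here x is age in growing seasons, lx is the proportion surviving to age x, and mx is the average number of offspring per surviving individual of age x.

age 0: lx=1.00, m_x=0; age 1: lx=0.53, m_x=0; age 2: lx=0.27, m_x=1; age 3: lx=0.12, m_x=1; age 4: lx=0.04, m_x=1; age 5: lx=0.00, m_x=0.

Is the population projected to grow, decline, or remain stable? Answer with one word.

R0 = Σ lx·mx = 0 + 0 + 0.27 + 0.12 + 0.04 + 0 = 0.43
R0 < 1, so the population is declining.

declining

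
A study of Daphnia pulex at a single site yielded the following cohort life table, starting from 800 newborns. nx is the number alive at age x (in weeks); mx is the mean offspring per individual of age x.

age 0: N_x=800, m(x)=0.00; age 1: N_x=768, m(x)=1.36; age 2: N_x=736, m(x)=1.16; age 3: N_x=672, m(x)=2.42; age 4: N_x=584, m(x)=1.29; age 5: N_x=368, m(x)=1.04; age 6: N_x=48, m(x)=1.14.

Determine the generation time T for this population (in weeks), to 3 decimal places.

2.733

lx = nx/n0 = nx/800: 1, 0.96, 0.92, 0.84, 0.73, 0.46, 0.06
lx·mx: 0, 1.3056, 1.0672, 2.0328, 0.9417, 0.4784, 0.0684 → R0 = 5.8941
x·lx·mx: 0, 1.3056, 2.1344, 6.0984, 3.7668, 2.392, 0.4104 → Σ = 16.1076
T = 16.1076 / 5.8941 = 2.732835… → 2.733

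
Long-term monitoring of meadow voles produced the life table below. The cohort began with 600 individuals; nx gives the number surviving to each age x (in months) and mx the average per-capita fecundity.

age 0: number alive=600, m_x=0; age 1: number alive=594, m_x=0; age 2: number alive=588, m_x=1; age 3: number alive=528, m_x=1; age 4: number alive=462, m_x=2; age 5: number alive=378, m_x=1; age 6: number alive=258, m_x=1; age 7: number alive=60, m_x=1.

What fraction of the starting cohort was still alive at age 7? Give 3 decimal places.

l_7 = n_7/n_0 = 60/600 = 0.1 → 0.100

0.100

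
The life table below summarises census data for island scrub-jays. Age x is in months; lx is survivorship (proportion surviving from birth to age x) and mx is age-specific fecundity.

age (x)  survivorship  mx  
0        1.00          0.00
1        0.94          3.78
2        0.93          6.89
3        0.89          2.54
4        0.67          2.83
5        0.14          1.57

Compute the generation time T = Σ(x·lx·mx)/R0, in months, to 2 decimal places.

2.22

lx·mx: 0, 3.5532, 6.4077, 2.2606, 1.8961, 0.2198 → R0 = 14.3374
x·lx·mx: 0, 3.5532, 12.8154, 6.7818, 7.5844, 1.099 → Σ = 31.8338
T = 31.8338 / 14.3374 = 2.220333… → 2.22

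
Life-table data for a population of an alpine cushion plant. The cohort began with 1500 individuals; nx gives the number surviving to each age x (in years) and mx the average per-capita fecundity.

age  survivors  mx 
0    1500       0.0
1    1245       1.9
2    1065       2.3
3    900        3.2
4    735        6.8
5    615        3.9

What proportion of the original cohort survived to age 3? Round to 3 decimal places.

l_3 = n_3/n_0 = 900/1500 = 0.6 → 0.600

0.600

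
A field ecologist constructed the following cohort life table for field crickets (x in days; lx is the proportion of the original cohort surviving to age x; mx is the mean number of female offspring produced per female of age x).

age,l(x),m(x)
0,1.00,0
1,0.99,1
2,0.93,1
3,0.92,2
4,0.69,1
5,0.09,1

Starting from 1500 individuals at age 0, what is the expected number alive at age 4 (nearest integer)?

Expected survivors = N0 · l_4 = 1500 × 0.69 = 1035 → 1035

1035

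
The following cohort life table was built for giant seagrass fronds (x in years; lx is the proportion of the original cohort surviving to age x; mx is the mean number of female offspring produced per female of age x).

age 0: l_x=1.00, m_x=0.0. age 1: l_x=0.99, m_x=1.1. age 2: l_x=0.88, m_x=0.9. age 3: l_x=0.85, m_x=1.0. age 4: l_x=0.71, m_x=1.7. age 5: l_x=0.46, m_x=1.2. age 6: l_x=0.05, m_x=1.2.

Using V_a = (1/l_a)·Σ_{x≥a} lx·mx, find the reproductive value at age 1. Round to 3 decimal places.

4.596

lx·mx for x ≥ 1: 1.089, 0.792, 0.85, 1.207, 0.552, 0.06 → sum = 4.55
V_1 = 4.55 / l_1 = 4.55 / 0.99 = 4.59596… → 4.596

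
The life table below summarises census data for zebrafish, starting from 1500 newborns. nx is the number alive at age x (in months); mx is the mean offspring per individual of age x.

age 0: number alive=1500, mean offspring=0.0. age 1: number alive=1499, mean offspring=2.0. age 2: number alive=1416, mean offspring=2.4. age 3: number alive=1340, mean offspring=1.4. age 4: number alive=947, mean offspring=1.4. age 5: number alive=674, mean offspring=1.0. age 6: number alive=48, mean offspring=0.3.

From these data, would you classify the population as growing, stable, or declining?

growing

lx = nx/n0 = nx/1500: 1, 0.99933…, 0.944, 0.89333…, 0.63133…, 0.44933…, 0.032
R0 = Σ lx·mx = 0 + 1.998667… + 2.2656 + 1.250667… + 0.883867… + 0.449333… + 0.0096 = 6.857733…
R0 > 1, so the population is growing.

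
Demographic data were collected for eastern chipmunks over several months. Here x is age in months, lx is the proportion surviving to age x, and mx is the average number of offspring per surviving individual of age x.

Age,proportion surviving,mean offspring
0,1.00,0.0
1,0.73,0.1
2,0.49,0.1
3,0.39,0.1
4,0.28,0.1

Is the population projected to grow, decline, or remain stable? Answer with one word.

R0 = Σ lx·mx = 0 + 0.073 + 0.049 + 0.039 + 0.028 = 0.189
R0 < 1, so the population is declining.

declining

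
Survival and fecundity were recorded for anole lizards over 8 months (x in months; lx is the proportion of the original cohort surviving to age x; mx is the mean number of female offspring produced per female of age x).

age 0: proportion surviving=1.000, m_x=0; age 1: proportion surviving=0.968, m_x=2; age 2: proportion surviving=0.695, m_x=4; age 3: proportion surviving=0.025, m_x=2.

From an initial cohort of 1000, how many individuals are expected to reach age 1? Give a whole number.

968

Expected survivors = N0 · l_1 = 1000 × 0.968 = 968 → 968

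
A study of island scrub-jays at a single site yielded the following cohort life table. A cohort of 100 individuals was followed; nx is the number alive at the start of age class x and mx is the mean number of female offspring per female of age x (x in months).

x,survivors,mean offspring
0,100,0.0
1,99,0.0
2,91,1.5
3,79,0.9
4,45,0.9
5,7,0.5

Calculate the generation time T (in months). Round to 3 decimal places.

lx = nx/n0 = nx/100: 1, 0.99, 0.91, 0.79, 0.45, 0.07
lx·mx: 0, 0, 1.365, 0.711, 0.405, 0.035 → R0 = 2.516
x·lx·mx: 0, 0, 2.73, 2.133, 1.62, 0.175 → Σ = 6.658
T = 6.658 / 2.516 = 2.646264… → 2.646

2.646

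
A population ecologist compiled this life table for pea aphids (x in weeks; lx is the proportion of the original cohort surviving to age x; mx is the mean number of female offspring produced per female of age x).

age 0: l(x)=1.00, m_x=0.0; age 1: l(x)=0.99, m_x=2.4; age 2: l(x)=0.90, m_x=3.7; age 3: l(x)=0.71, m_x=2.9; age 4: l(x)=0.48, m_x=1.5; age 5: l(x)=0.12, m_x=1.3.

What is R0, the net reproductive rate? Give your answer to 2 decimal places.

8.64

lx·mx by age: 0, 2.376, 3.33, 2.059, 0.72, 0.156
R0 = Σ lx·mx = 8.641 → 8.64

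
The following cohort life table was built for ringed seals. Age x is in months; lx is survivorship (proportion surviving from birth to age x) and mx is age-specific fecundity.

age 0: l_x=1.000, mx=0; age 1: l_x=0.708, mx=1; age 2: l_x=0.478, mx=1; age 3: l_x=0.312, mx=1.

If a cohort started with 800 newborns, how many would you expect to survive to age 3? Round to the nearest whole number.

Expected survivors = N0 · l_3 = 800 × 0.312 = 249.6 → 250

250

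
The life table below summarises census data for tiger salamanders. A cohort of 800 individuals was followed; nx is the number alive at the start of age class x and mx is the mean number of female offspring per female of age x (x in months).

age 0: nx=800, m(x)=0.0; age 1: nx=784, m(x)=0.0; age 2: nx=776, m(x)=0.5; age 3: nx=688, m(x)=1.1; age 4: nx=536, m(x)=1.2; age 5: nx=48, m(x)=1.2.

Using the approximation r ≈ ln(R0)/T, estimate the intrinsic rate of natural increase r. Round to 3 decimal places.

lx = nx/n0 = nx/800: 1, 0.98, 0.97, 0.86, 0.67, 0.06
R0 = Σ lx·mx = 0 + 0 + 0.485 + 0.946 + 0.804 + 0.072 = 2.307
Σ x·lx·mx = 7.384; T = 7.384/2.307 = 3.20069…
r ≈ ln(R0)/T = ln(2.307)/3.20069… = 0.26118… → 0.261

0.261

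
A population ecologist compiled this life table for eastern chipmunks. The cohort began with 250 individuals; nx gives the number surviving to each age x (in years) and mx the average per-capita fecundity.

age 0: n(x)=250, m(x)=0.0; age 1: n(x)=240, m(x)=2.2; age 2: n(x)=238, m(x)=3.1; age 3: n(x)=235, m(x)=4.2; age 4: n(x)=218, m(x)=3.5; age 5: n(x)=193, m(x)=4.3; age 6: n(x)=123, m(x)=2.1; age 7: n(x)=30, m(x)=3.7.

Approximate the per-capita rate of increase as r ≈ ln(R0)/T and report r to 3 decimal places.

lx = nx/n0 = nx/250: 1, 0.96, 0.952, 0.94, 0.872, 0.772, 0.492, 0.12
R0 = Σ lx·mx = 0 + 2.112 + 2.9512 + 3.948 + 3.052 + 3.3196 + 1.0332 + 0.444 = 16.86
Σ x·lx·mx = 57.9716; T = 57.9716/16.86 = 3.43841…
r ≈ ln(R0)/T = ln(16.86)/3.43841… = 0.82158… → 0.822

0.822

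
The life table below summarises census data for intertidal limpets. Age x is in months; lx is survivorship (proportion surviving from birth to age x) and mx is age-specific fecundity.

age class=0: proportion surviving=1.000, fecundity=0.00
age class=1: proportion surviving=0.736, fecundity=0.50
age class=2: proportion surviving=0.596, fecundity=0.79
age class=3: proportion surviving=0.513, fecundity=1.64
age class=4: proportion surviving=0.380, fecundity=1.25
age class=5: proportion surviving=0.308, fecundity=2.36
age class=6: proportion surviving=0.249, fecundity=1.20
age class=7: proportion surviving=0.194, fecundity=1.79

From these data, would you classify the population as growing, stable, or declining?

R0 = Σ lx·mx = 0 + 0.368 + 0.47084 + 0.84132 + 0.475 + 0.72688 + 0.2988 + 0.34726 = 3.5281
R0 > 1, so the population is growing.

growing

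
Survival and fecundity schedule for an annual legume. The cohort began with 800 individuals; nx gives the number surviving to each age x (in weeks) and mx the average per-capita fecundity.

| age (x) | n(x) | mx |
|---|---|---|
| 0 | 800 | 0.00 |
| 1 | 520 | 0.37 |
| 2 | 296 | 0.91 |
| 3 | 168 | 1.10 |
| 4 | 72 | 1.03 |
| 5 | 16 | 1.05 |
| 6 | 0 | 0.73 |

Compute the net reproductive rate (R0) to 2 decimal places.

lx = nx/n0 = nx/800: 1, 0.65, 0.37, 0.21, 0.09, 0.02, 0
lx·mx by age: 0, 0.2405, 0.3367, 0.231, 0.0927, 0.021, 0
R0 = Σ lx·mx = 0.9219 → 0.92

0.92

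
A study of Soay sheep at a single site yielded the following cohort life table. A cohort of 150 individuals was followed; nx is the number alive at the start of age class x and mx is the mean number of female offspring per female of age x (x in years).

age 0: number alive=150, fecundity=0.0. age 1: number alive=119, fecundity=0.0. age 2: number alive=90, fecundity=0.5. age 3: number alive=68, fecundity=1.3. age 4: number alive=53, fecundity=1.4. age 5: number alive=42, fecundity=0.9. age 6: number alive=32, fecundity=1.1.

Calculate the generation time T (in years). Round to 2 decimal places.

3.75

lx = nx/n0 = nx/150: 1, 0.79333…, 0.6, 0.45333…, 0.35333…, 0.28, 0.21333…
lx·mx: 0, 0, 0.3, 0.589333…, 0.494667…, 0.252, 0.234667… → R0 = 1.870667…
x·lx·mx: 0, 0, 0.6, 1.768…, 1.978667…, 1.26, 1.408… → Σ = 7.014667…
T = 7.014667… / 1.870667… = 3.749822… → 3.75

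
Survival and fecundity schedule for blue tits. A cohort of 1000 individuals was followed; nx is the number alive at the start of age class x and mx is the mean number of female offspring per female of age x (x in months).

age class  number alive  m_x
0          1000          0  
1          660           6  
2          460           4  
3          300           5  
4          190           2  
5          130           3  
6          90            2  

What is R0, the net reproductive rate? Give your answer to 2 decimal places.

lx = nx/n0 = nx/1000: 1, 0.66, 0.46, 0.3, 0.19, 0.13, 0.09
lx·mx by age: 0, 3.96, 1.84, 1.5, 0.38, 0.39, 0.18
R0 = Σ lx·mx = 8.25 → 8.25

8.25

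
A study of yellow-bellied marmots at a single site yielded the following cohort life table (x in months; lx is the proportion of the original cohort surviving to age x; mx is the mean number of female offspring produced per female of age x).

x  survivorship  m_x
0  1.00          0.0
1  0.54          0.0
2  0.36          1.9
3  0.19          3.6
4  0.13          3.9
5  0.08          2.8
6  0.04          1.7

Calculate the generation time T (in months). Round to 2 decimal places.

3.22

lx·mx: 0, 0, 0.684, 0.684, 0.507, 0.224, 0.068 → R0 = 2.167
x·lx·mx: 0, 0, 1.368, 2.052, 2.028, 1.12, 0.408 → Σ = 6.976
T = 6.976 / 2.167 = 3.219197… → 3.22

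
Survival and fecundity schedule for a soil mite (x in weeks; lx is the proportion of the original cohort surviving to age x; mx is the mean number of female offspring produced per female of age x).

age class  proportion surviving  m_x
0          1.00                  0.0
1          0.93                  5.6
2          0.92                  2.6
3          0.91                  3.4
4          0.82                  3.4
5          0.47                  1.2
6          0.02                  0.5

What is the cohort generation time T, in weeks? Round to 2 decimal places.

lx·mx: 0, 5.208, 2.392, 3.094, 2.788, 0.564, 0.01 → R0 = 14.056
x·lx·mx: 0, 5.208, 4.784, 9.282, 11.152, 2.82, 0.06 → Σ = 33.306
T = 33.306 / 14.056 = 2.369522… → 2.37

2.37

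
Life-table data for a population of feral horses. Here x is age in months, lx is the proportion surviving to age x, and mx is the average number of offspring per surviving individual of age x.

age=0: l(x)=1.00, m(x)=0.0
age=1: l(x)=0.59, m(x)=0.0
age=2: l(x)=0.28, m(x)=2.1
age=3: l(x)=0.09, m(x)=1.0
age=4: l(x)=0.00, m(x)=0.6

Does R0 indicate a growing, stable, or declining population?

R0 = Σ lx·mx = 0 + 0 + 0.588 + 0.09 + 0 = 0.678
R0 < 1, so the population is declining.

declining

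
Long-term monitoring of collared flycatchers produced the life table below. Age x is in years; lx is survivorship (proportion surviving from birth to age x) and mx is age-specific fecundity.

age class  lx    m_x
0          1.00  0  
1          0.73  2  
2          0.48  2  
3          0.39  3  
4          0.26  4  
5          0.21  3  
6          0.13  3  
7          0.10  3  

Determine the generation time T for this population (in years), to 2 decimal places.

lx·mx: 0, 1.46, 0.96, 1.17, 1.04, 0.63, 0.39, 0.3 → R0 = 5.95
x·lx·mx: 0, 1.46, 1.92, 3.51, 4.16, 3.15, 2.34, 2.1 → Σ = 18.64
T = 18.64 / 5.95 = 3.132773… → 3.13

3.13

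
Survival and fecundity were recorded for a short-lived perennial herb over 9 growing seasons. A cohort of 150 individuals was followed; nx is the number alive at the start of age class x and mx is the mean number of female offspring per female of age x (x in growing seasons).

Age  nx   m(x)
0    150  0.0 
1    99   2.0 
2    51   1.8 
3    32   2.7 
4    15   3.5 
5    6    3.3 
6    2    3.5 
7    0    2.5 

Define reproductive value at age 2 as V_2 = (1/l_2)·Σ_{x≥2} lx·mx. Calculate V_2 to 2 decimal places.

lx = nx/n0 = nx/150: 1, 0.66, 0.34, 0.21333…, 0.1, 0.04, 0.01333…, 0
lx·mx for x ≥ 2: 0.612, 0.576…, 0.35, 0.132, 0.046667…, 0 → sum = 1.716667…
V_2 = 1.716667… / l_2 = 1.716667… / 0.34 = 5.04902… → 5.05

5.05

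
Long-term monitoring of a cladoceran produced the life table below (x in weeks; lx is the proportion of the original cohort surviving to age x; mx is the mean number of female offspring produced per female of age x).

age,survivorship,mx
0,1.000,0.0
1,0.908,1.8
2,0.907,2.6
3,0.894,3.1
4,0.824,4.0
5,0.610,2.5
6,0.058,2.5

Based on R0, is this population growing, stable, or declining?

R0 = Σ lx·mx = 0 + 1.6344 + 2.3582 + 2.7714 + 3.296 + 1.525 + 0.145 = 11.73
R0 > 1, so the population is growing.

growing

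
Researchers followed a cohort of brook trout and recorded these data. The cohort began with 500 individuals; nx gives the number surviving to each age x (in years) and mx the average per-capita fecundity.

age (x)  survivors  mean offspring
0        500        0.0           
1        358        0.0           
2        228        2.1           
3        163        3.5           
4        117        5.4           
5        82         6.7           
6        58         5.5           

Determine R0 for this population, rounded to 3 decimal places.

lx = nx/n0 = nx/500: 1, 0.716, 0.456, 0.326, 0.234, 0.164, 0.116
lx·mx by age: 0, 0, 0.9576, 1.141, 1.2636, 1.0988, 0.638
R0 = Σ lx·mx = 5.099 → 5.099

5.099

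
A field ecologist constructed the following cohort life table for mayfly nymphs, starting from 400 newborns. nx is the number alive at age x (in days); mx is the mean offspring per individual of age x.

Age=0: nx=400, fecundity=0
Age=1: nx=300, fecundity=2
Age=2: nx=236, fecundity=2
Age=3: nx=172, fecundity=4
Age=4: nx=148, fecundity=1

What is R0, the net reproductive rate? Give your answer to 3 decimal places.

lx = nx/n0 = nx/400: 1, 0.75, 0.59, 0.43, 0.37
lx·mx by age: 0, 1.5, 1.18, 1.72, 0.37
R0 = Σ lx·mx = 4.77 → 4.770

4.770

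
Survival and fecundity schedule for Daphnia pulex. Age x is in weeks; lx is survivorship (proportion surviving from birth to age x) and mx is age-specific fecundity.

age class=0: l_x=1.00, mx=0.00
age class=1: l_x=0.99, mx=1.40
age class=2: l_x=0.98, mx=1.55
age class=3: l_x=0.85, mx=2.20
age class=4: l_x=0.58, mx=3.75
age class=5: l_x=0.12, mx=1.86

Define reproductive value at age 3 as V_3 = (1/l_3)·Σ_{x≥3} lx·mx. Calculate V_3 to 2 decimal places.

lx·mx for x ≥ 3: 1.87, 2.175, 0.2232 → sum = 4.2682
V_3 = 4.2682 / l_3 = 4.2682 / 0.85 = 5.021412… → 5.02

5.02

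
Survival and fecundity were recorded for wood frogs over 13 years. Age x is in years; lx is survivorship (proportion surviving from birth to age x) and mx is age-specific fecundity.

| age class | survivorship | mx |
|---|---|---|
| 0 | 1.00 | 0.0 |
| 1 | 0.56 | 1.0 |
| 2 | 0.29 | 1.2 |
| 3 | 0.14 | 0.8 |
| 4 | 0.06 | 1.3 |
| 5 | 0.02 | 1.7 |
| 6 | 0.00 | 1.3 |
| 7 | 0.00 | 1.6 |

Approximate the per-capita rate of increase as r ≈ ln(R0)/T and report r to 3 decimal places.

R0 = Σ lx·mx = 0 + 0.56 + 0.348 + 0.112 + 0.078 + 0.034 + 0 + 0 = 1.132
Σ x·lx·mx = 2.074; T = 2.074/1.132 = 1.83216…
r ≈ ln(R0)/T = ln(1.132)/1.83216… = 0.06767… → 0.068

0.068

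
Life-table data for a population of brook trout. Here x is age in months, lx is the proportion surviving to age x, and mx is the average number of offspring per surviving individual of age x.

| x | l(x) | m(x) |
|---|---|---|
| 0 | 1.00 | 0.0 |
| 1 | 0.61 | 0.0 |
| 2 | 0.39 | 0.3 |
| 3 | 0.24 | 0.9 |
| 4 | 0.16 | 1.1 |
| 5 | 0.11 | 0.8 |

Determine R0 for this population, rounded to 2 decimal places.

0.60

lx·mx by age: 0, 0, 0.117, 0.216, 0.176, 0.088
R0 = Σ lx·mx = 0.597 → 0.60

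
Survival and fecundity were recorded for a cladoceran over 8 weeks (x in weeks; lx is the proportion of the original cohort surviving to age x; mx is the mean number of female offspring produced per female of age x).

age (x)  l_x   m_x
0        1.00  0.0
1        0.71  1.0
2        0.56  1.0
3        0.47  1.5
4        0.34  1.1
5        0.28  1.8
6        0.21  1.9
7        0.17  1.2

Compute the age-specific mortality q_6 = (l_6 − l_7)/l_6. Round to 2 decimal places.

q_6 = (l_6 − l_7) / l_6 = (0.21 − 0.17) / 0.21
     = 0.04 / 0.21 = 0.190476… → 0.19

0.19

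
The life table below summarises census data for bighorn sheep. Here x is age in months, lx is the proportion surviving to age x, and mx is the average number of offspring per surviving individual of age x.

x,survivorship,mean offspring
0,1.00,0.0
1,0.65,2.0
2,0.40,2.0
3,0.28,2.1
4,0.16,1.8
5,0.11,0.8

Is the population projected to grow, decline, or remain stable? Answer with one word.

growing

R0 = Σ lx·mx = 0 + 1.3 + 0.8 + 0.588 + 0.288 + 0.088 = 3.064
R0 > 1, so the population is growing.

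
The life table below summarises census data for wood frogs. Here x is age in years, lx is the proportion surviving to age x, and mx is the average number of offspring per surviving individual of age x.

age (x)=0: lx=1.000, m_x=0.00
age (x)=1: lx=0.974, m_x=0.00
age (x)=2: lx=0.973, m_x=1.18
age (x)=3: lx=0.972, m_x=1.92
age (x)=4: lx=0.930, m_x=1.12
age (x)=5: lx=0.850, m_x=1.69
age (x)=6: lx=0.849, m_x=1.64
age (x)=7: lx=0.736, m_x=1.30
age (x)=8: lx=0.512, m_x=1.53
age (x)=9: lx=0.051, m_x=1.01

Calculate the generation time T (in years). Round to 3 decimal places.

lx·mx: 0, 0, 1.14814, 1.86624, 1.0416, 1.4365, 1.39236, 0.9568, 0.78336, 0.05151 → R0 = 8.67651
x·lx·mx: 0, 0, 2.29628, 5.59872, 4.1664, 7.1825, 8.35416, 6.6976, 6.26688, 0.46359 → Σ = 41.02613
T = 41.02613 / 8.67651 = 4.728414… → 4.728

4.728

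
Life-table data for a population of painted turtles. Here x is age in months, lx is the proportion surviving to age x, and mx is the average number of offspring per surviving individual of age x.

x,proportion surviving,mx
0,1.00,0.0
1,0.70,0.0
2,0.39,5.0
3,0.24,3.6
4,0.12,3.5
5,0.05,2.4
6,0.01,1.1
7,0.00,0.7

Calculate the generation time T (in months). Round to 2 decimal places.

lx·mx: 0, 0, 1.95, 0.864, 0.42, 0.12, 0.011, 0 → R0 = 3.365
x·lx·mx: 0, 0, 3.9, 2.592, 1.68, 0.6, 0.066, 0 → Σ = 8.838
T = 8.838 / 3.365 = 2.626449… → 2.63

2.63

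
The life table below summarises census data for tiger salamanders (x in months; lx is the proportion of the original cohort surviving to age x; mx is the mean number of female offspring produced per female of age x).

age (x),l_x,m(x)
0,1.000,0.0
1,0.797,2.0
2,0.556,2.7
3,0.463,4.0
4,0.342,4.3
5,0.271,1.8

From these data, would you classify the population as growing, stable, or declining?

R0 = Σ lx·mx = 0 + 1.594 + 1.5012 + 1.852 + 1.4706 + 0.4878 = 6.9056
R0 > 1, so the population is growing.

growing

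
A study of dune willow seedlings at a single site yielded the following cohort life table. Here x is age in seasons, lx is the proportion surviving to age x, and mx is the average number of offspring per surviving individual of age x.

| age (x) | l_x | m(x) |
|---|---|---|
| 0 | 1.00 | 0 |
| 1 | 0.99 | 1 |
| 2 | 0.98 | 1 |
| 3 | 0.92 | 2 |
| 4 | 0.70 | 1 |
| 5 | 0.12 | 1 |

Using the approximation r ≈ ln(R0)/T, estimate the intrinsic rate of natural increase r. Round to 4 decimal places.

0.5978

R0 = Σ lx·mx = 0 + 0.99 + 0.98 + 1.84 + 0.7 + 0.12 = 4.63
Σ x·lx·mx = 11.87; T = 11.87/4.63 = 2.56371…
r ≈ ln(R0)/T = ln(4.63)/2.56371… = 0.597788… → 0.5978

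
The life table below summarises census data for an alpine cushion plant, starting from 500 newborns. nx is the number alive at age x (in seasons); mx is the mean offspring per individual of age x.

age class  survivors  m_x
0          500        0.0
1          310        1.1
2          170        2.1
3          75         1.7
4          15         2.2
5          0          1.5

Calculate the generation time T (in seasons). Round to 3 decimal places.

1.828

lx = nx/n0 = nx/500: 1, 0.62, 0.34, 0.15, 0.03, 0
lx·mx: 0, 0.682, 0.714, 0.255, 0.066, 0 → R0 = 1.717
x·lx·mx: 0, 0.682, 1.428, 0.765, 0.264, 0 → Σ = 3.139
T = 3.139 / 1.717 = 1.828189… → 1.828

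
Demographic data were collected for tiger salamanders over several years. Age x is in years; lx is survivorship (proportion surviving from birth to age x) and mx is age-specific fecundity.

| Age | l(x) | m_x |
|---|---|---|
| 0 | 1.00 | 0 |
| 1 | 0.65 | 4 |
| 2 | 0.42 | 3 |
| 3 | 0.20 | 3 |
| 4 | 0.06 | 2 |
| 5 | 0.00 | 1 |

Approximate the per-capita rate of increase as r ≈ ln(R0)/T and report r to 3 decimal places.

0.942

R0 = Σ lx·mx = 0 + 2.6 + 1.26 + 0.6 + 0.12 + 0 = 4.58
Σ x·lx·mx = 7.4; T = 7.4/4.58 = 1.61572…
r ≈ ln(R0)/T = ln(4.58)/1.61572… = 0.94181… → 0.942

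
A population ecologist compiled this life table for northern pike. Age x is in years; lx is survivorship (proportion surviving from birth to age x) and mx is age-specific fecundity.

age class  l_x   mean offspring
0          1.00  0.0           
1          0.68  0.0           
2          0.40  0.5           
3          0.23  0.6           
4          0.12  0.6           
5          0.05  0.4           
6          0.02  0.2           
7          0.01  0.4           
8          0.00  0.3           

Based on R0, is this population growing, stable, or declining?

declining

R0 = Σ lx·mx = 0 + 0 + 0.2 + 0.138 + 0.072 + 0.02 + 0.004 + 0.004 + 0 = 0.438
R0 < 1, so the population is declining.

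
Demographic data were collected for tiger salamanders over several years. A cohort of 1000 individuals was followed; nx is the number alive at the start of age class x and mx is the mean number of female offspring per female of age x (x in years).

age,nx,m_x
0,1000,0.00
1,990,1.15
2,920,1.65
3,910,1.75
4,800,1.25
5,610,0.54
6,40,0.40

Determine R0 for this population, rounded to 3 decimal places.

lx = nx/n0 = nx/1000: 1, 0.99, 0.92, 0.91, 0.8, 0.61, 0.04
lx·mx by age: 0, 1.1385, 1.518, 1.5925, 1, 0.3294, 0.016
R0 = Σ lx·mx = 5.5944 → 5.594

5.594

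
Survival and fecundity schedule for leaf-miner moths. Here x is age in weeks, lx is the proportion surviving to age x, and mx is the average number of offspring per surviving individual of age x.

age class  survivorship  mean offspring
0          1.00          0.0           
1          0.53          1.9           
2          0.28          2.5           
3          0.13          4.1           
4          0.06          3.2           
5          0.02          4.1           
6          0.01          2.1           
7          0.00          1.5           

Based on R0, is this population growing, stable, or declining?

R0 = Σ lx·mx = 0 + 1.007 + 0.7 + 0.533 + 0.192 + 0.082 + 0.021 + 0 = 2.535
R0 > 1, so the population is growing.

growing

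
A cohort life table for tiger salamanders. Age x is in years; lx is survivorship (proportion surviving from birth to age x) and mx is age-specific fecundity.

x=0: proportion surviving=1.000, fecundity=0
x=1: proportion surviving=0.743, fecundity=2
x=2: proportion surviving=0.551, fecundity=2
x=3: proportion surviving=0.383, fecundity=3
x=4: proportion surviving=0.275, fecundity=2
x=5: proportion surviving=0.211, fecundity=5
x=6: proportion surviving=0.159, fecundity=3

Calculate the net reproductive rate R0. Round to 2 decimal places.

lx·mx by age: 0, 1.486, 1.102, 1.149, 0.55, 1.055, 0.477
R0 = Σ lx·mx = 5.819 → 5.82

5.82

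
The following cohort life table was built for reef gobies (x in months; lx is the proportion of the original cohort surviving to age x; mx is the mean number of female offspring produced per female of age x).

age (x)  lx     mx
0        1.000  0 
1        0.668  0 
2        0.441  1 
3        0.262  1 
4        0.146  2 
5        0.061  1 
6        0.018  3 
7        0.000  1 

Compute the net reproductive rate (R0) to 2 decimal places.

1.11

lx·mx by age: 0, 0, 0.441, 0.262, 0.292, 0.061, 0.054, 0
R0 = Σ lx·mx = 1.11 → 1.11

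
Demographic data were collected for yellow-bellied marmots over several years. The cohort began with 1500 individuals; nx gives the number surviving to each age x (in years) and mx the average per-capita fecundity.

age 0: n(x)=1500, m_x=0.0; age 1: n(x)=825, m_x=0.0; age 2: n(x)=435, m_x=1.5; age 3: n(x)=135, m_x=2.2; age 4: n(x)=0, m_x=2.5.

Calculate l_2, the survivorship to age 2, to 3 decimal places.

l_2 = n_2/n_0 = 435/1500 = 0.29 → 0.290

0.290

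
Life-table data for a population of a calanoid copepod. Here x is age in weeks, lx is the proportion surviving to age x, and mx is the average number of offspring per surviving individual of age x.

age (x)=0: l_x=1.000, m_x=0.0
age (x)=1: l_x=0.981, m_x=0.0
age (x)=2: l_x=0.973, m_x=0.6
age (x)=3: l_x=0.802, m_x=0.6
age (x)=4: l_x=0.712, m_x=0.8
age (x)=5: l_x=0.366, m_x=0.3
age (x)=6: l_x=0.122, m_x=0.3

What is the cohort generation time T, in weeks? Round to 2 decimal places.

3.18

lx·mx: 0, 0, 0.5838, 0.4812, 0.5696, 0.1098, 0.0366 → R0 = 1.781
x·lx·mx: 0, 0, 1.1676, 1.4436, 2.2784, 0.549, 0.2196 → Σ = 5.6582
T = 5.6582 / 1.781 = 3.176979… → 3.18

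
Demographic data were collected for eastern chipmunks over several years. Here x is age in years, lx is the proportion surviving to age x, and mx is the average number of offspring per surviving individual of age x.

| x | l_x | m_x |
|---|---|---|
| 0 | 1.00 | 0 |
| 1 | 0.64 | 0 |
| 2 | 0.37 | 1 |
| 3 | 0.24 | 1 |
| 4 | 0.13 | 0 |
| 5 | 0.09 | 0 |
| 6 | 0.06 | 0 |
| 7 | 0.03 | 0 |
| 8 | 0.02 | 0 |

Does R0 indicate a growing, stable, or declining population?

declining

R0 = Σ lx·mx = 0 + 0 + 0.37 + 0.24 + 0 + 0 + 0 + 0 + 0 = 0.61
R0 < 1, so the population is declining.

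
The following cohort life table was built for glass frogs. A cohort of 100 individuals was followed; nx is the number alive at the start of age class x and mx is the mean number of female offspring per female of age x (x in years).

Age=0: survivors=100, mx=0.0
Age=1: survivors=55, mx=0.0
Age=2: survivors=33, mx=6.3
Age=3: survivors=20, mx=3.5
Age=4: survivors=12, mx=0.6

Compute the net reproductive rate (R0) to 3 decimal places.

lx = nx/n0 = nx/100: 1, 0.55, 0.33, 0.2, 0.12
lx·mx by age: 0, 0, 2.079, 0.7, 0.072
R0 = Σ lx·mx = 2.851 → 2.851

2.851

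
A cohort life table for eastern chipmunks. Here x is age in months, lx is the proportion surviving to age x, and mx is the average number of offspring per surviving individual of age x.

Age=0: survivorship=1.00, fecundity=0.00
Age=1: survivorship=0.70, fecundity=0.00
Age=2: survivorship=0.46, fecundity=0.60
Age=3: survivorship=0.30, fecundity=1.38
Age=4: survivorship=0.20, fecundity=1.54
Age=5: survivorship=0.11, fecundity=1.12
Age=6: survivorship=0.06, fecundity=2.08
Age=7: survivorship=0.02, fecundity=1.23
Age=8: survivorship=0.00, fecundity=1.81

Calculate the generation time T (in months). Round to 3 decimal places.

lx·mx: 0, 0, 0.276, 0.414, 0.308, 0.1232, 0.1248, 0.0246, 0 → R0 = 1.2706
x·lx·mx: 0, 0, 0.552, 1.242, 1.232, 0.616, 0.7488, 0.1722, 0 → Σ = 4.563
T = 4.563 / 1.2706 = 3.591217… → 3.591

3.591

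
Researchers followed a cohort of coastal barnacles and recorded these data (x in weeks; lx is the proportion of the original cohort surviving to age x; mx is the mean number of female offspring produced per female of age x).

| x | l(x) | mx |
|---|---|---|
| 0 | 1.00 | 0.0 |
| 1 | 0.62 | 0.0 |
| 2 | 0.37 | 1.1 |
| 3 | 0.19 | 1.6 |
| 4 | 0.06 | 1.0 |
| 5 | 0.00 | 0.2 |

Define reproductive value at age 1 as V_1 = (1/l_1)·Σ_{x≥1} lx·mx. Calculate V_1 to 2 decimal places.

1.24

lx·mx for x ≥ 1: 0, 0.407, 0.304, 0.06, 0 → sum = 0.771
V_1 = 0.771 / l_1 = 0.771 / 0.62 = 1.243548… → 1.24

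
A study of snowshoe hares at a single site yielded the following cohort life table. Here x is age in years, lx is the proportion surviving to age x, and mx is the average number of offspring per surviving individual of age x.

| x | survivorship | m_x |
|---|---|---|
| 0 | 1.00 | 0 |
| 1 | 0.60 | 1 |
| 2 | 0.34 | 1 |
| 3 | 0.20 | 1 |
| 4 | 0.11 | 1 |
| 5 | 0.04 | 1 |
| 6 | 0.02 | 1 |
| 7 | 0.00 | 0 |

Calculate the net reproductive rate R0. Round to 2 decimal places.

lx·mx by age: 0, 0.6, 0.34, 0.2, 0.11, 0.04, 0.02, 0
R0 = Σ lx·mx = 1.31 → 1.31

1.31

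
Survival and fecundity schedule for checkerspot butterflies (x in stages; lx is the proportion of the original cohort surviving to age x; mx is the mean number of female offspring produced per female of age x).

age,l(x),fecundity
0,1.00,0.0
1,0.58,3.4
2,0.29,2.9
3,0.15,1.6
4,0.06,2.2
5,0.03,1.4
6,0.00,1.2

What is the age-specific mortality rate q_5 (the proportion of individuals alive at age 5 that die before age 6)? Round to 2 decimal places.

1.00

q_5 = (l_5 − l_6) / l_5 = (0.03 − 0) / 0.03
     = 0.03 / 0.03 = 1 → 1.00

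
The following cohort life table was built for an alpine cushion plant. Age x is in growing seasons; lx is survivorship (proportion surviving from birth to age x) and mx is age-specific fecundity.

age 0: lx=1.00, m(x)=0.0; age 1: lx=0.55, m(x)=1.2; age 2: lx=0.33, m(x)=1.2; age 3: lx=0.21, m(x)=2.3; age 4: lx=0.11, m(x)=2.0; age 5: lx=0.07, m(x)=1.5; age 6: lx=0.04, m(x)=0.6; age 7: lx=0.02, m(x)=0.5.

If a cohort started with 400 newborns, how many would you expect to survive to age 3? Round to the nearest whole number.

Expected survivors = N0 · l_3 = 400 × 0.21 = 84 → 84

84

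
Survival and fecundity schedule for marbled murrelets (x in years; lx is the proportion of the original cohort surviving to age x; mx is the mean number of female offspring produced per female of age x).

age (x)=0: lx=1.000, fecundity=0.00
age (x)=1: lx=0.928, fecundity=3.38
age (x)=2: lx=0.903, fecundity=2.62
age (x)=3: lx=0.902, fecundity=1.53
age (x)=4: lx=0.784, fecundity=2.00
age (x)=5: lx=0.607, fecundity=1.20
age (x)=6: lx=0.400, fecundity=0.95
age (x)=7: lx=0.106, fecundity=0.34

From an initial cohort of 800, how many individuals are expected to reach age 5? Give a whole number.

Expected survivors = N0 · l_5 = 800 × 0.607 = 485.6 → 486

486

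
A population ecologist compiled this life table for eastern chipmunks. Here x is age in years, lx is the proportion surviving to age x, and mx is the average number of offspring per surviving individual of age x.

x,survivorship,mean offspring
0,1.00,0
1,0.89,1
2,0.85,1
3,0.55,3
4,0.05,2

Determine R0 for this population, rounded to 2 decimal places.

3.49

lx·mx by age: 0, 0.89, 0.85, 1.65, 0.1
R0 = Σ lx·mx = 3.49 → 3.49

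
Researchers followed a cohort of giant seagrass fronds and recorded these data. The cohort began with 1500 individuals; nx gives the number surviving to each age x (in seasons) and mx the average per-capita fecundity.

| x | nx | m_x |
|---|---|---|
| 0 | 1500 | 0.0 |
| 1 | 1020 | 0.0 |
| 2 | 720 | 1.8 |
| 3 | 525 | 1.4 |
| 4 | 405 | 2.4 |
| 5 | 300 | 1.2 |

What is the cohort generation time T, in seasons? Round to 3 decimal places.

3.118

lx = nx/n0 = nx/1500: 1, 0.68, 0.48, 0.35, 0.27, 0.2
lx·mx: 0, 0, 0.864, 0.49, 0.648, 0.24 → R0 = 2.242
x·lx·mx: 0, 0, 1.728, 1.47, 2.592, 1.2 → Σ = 6.99
T = 6.99 / 2.242 = 3.117752… → 3.118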